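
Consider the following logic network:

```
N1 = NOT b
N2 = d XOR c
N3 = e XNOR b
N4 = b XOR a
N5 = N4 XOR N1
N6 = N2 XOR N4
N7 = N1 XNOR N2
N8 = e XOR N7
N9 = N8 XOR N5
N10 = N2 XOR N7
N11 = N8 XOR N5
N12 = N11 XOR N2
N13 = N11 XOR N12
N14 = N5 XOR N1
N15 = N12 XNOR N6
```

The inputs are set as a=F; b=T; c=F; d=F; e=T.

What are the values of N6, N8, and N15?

N1 = NOT b = NOT T = F
N2 = d XOR c = F XOR F = F
N4 = b XOR a = T XOR F = T
N5 = N4 XOR N1 = T XOR F = T
N6 = N2 XOR N4 = F XOR T = T
N7 = N1 XNOR N2 = F XNOR F = T
N8 = e XOR N7 = T XOR T = F
N11 = N8 XOR N5 = F XOR T = T
N12 = N11 XOR N2 = T XOR F = T
N15 = N12 XNOR N6 = T XNOR T = T

N6 = T, N8 = F, N15 = T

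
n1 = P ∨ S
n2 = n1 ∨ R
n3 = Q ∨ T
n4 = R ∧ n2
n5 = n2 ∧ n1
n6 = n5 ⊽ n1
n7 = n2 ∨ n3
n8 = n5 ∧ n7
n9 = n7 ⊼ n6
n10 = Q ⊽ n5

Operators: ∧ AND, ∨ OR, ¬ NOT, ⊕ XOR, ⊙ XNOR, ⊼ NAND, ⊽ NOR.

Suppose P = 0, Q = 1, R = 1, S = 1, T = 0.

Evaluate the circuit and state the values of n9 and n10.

n9 = 1  n10 = 0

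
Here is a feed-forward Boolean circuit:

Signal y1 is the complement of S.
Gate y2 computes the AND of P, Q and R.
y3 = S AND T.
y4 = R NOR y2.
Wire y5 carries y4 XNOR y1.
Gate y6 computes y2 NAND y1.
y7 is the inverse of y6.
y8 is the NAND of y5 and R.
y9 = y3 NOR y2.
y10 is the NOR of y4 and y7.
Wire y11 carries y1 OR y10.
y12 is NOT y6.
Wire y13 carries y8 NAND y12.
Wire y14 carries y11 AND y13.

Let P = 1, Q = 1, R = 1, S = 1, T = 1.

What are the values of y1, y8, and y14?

y1 = 0, y8 = 0, y14 = 1

y1 = NOT S = NOT 1 = 0
y2 = P AND Q AND R = 1 AND 1 AND 1 = 1
y4 = R NOR y2 = 1 NOR 1 = 0
y5 = y4 XNOR y1 = 0 XNOR 0 = 1
y6 = y2 NAND y1 = 1 NAND 0 = 1
y7 = NOT y6 = NOT 1 = 0
y8 = y5 NAND R = 1 NAND 1 = 0
y10 = y4 NOR y7 = 0 NOR 0 = 1
y11 = y1 OR y10 = 0 OR 1 = 1
y12 = NOT y6 = NOT 1 = 0
y13 = y8 NAND y12 = 0 NAND 0 = 1
y14 = y11 AND y13 = 1 AND 1 = 1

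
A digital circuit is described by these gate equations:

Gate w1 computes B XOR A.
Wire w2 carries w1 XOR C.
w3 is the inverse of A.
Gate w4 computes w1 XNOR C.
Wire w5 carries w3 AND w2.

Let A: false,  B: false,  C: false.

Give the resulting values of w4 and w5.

w4 = true, w5 = false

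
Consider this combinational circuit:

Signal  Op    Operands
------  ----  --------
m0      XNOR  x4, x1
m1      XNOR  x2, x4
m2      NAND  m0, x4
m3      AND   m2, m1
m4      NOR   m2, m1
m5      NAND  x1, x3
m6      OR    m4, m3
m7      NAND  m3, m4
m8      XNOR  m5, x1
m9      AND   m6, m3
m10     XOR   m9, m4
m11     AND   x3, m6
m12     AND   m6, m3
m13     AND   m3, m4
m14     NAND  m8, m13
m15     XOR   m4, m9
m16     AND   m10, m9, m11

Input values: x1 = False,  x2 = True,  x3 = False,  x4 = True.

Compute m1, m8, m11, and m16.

m1 = True  m8 = False  m11 = False  m16 = False

m0 = x4 XNOR x1 = True XNOR False = False
m1 = x2 XNOR x4 = True XNOR True = True
m2 = m0 NAND x4 = False NAND True = True
m3 = m2 AND m1 = True AND True = True
m4 = m2 NOR m1 = True NOR True = False
m5 = x1 NAND x3 = False NAND False = True
m6 = m4 OR m3 = False OR True = True
m8 = m5 XNOR x1 = True XNOR False = False
m9 = m6 AND m3 = True AND True = True
m10 = m9 XOR m4 = True XOR False = True
m11 = x3 AND m6 = False AND True = False
m16 = m10 AND m9 AND m11 = True AND True AND False = False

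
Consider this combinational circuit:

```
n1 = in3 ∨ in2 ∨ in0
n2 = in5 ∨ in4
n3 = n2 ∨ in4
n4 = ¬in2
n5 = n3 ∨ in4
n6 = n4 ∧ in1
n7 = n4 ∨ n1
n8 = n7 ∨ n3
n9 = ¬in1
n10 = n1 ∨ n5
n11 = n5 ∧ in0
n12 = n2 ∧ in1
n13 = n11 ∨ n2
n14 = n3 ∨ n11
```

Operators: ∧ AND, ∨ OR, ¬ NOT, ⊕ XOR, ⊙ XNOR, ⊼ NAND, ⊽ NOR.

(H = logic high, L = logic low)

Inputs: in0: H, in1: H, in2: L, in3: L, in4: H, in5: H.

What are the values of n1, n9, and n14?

n1 = H, n9 = L, n14 = H

n1 = in3 OR in2 OR in0 = L OR L OR H = H
n2 = in5 OR in4 = H OR H = H
n3 = n2 OR in4 = H OR H = H
n5 = n3 OR in4 = H OR H = H
n9 = NOT in1 = NOT H = L
n11 = n5 AND in0 = H AND H = H
n14 = n3 OR n11 = H OR H = H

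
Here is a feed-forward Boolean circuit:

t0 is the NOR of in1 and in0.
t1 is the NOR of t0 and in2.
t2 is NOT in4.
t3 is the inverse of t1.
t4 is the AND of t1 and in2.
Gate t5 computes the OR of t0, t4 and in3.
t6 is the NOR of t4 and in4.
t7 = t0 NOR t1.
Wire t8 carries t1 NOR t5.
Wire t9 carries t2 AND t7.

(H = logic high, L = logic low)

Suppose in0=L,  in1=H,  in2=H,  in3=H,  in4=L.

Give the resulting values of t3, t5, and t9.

t0 = in1 NOR in0 = H NOR L = L
t1 = t0 NOR in2 = L NOR H = L
t2 = NOT in4 = NOT L = H
t3 = NOT t1 = NOT L = H
t4 = t1 AND in2 = L AND H = L
t5 = t0 OR t4 OR in3 = L OR L OR H = H
t7 = t0 NOR t1 = L NOR L = H
t9 = t2 AND t7 = H AND H = H

t3 = H, t5 = H, t9 = H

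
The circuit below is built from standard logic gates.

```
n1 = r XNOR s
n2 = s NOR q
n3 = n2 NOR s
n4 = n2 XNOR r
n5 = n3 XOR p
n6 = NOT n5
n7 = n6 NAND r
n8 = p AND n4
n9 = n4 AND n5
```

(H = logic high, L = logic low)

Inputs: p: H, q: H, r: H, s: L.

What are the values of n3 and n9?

n3 = H, n9 = L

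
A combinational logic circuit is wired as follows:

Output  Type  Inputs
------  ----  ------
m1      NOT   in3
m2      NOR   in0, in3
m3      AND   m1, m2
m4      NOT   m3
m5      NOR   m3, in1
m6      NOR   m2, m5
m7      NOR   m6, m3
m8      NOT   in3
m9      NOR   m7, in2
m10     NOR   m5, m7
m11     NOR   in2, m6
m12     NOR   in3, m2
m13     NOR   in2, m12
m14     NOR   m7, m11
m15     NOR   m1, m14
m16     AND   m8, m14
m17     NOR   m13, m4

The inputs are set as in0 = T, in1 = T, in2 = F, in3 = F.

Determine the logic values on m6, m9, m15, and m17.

m1 = NOT in3 = NOT F = T
m2 = in0 NOR in3 = T NOR F = F
m3 = m1 AND m2 = T AND F = F
m4 = NOT m3 = NOT F = T
m5 = m3 NOR in1 = F NOR T = F
m6 = m2 NOR m5 = F NOR F = T
m7 = m6 NOR m3 = T NOR F = F
m9 = m7 NOR in2 = F NOR F = T
m11 = in2 NOR m6 = F NOR T = F
m12 = in3 NOR m2 = F NOR F = T
m13 = in2 NOR m12 = F NOR T = F
m14 = m7 NOR m11 = F NOR F = T
m15 = m1 NOR m14 = T NOR T = F
m17 = m13 NOR m4 = F NOR T = F

m6 = T; m9 = T; m15 = F; m17 = F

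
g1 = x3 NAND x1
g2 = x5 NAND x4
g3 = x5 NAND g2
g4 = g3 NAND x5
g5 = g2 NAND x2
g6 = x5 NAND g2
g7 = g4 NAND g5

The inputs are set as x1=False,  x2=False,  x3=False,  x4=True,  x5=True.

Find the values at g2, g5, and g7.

g2 = False, g5 = True, g7 = True

g2 = x5 NAND x4 = True NAND True = False
g3 = x5 NAND g2 = True NAND False = True
g4 = g3 NAND x5 = True NAND True = False
g5 = g2 NAND x2 = False NAND False = True
g7 = g4 NAND g5 = False NAND True = True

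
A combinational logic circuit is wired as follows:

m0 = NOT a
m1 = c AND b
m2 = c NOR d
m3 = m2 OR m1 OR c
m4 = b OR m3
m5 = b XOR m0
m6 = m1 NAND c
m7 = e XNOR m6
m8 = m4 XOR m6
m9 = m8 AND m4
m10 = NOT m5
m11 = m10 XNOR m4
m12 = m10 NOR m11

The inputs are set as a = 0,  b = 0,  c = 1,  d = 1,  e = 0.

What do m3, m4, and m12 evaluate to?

m3 = 1; m4 = 1; m12 = 1

m0 = NOT a = NOT 0 = 1
m1 = c AND b = 1 AND 0 = 0
m2 = c NOR d = 1 NOR 1 = 0
m3 = m2 OR m1 OR c = 0 OR 0 OR 1 = 1
m4 = b OR m3 = 0 OR 1 = 1
m5 = b XOR m0 = 0 XOR 1 = 1
m10 = NOT m5 = NOT 1 = 0
m11 = m10 XNOR m4 = 0 XNOR 1 = 0
m12 = m10 NOR m11 = 0 NOR 0 = 1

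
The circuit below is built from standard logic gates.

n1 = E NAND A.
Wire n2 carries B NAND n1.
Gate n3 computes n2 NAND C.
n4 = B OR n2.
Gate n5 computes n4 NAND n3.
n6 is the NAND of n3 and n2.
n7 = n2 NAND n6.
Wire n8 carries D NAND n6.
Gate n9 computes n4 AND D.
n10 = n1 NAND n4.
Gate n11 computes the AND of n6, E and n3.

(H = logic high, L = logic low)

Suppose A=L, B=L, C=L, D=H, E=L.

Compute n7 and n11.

n1 = E NAND A = L NAND L = H
n2 = B NAND n1 = L NAND H = H
n3 = n2 NAND C = H NAND L = H
n6 = n3 NAND n2 = H NAND H = L
n7 = n2 NAND n6 = H NAND L = H
n11 = n6 AND E AND n3 = L AND L AND H = L

n7 = H, n11 = L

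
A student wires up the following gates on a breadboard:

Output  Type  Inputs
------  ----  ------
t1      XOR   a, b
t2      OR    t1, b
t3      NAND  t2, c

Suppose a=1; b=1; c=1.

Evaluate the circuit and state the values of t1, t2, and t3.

t1 = a XOR b = 1 XOR 1 = 0
t2 = t1 OR b = 0 OR 1 = 1
t3 = t2 NAND c = 1 NAND 1 = 0

t1 = 0, t2 = 1, t3 = 0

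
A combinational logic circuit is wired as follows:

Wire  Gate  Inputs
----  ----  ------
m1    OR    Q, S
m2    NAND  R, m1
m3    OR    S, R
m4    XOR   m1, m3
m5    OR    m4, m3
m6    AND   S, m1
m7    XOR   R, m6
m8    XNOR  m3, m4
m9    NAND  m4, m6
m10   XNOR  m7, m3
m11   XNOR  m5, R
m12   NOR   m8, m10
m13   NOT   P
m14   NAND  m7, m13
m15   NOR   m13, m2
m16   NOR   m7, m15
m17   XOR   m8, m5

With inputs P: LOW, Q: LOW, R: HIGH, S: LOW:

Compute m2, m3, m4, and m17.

m1 = Q OR S = LOW OR LOW = LOW
m2 = R NAND m1 = HIGH NAND LOW = HIGH
m3 = S OR R = LOW OR HIGH = HIGH
m4 = m1 XOR m3 = LOW XOR HIGH = HIGH
m5 = m4 OR m3 = HIGH OR HIGH = HIGH
m8 = m3 XNOR m4 = HIGH XNOR HIGH = HIGH
m17 = m8 XOR m5 = HIGH XOR HIGH = LOW

m2 = HIGH, m3 = HIGH, m4 = HIGH, m17 = LOW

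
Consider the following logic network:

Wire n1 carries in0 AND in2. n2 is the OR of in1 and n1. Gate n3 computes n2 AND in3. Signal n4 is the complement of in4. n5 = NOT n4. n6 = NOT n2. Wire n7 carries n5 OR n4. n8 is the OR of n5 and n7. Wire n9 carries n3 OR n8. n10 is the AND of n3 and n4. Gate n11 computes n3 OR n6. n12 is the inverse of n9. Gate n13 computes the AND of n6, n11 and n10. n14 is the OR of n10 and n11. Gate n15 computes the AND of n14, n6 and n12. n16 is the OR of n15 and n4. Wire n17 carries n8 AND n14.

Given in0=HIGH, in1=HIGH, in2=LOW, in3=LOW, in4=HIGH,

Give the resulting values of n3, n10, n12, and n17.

n1 = in0 AND in2 = HIGH AND LOW = LOW
n2 = in1 OR n1 = HIGH OR LOW = HIGH
n3 = n2 AND in3 = HIGH AND LOW = LOW
n4 = NOT in4 = NOT HIGH = LOW
n5 = NOT n4 = NOT LOW = HIGH
n6 = NOT n2 = NOT HIGH = LOW
n7 = n5 OR n4 = HIGH OR LOW = HIGH
n8 = n5 OR n7 = HIGH OR HIGH = HIGH
n9 = n3 OR n8 = LOW OR HIGH = HIGH
n10 = n3 AND n4 = LOW AND LOW = LOW
n11 = n3 OR n6 = LOW OR LOW = LOW
n12 = NOT n9 = NOT HIGH = LOW
n14 = n10 OR n11 = LOW OR LOW = LOW
n17 = n8 AND n14 = HIGH AND LOW = LOW

n3 = LOW  n10 = LOW  n12 = LOW  n17 = LOW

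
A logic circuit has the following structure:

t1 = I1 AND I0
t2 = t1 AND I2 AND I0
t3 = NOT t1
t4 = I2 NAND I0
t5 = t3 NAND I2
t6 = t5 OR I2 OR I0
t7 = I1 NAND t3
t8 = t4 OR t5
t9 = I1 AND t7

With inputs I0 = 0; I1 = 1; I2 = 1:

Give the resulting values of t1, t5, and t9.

t1 = 0, t5 = 0, t9 = 0

t1 = I1 AND I0 = 1 AND 0 = 0
t3 = NOT t1 = NOT 0 = 1
t5 = t3 NAND I2 = 1 NAND 1 = 0
t7 = I1 NAND t3 = 1 NAND 1 = 0
t9 = I1 AND t7 = 1 AND 0 = 0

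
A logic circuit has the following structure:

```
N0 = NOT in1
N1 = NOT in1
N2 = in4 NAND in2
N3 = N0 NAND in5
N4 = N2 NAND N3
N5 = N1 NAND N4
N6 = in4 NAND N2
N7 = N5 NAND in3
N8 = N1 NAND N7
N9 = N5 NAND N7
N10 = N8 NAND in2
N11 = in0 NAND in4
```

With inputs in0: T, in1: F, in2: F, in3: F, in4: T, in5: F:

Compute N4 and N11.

N0 = NOT in1 = NOT F = T
N2 = in4 NAND in2 = T NAND F = T
N3 = N0 NAND in5 = T NAND F = T
N4 = N2 NAND N3 = T NAND T = F
N11 = in0 NAND in4 = T NAND T = F

N4 = F  N11 = F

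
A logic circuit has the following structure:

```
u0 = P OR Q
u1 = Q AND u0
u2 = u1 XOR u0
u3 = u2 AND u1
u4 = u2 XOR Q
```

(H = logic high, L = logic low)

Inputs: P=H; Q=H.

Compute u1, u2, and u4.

u1 = H  u2 = L  u4 = H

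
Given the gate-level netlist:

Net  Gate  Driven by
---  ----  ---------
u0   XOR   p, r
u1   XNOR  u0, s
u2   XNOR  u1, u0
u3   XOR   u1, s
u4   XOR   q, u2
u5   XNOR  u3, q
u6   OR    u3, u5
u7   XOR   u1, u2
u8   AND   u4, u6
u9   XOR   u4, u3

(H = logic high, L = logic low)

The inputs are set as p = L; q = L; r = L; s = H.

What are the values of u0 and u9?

u0 = L  u9 = L

u0 = p XOR r = L XOR L = L
u1 = u0 XNOR s = L XNOR H = L
u2 = u1 XNOR u0 = L XNOR L = H
u3 = u1 XOR s = L XOR H = H
u4 = q XOR u2 = L XOR H = H
u9 = u4 XOR u3 = H XOR H = L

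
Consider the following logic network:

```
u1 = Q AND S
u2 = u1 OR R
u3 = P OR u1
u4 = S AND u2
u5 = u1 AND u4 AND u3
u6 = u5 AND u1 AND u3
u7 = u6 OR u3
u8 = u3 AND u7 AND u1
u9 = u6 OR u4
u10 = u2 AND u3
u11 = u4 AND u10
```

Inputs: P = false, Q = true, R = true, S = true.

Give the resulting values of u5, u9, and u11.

u5 = true  u9 = true  u11 = true

u1 = Q AND S = true AND true = true
u2 = u1 OR R = true OR true = true
u3 = P OR u1 = false OR true = true
u4 = S AND u2 = true AND true = true
u5 = u1 AND u4 AND u3 = true AND true AND true = true
u6 = u5 AND u1 AND u3 = true AND true AND true = true
u9 = u6 OR u4 = true OR true = true
u10 = u2 AND u3 = true AND true = true
u11 = u4 AND u10 = true AND true = true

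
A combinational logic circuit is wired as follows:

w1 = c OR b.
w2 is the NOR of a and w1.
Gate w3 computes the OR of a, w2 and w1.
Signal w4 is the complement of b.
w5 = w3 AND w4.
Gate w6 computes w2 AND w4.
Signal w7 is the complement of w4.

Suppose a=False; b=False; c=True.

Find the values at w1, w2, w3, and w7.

w1 = True  w2 = False  w3 = True  w7 = False

w1 = c OR b = True OR False = True
w2 = a NOR w1 = False NOR True = False
w3 = a OR w2 OR w1 = False OR False OR True = True
w4 = NOT b = NOT False = True
w7 = NOT w4 = NOT True = False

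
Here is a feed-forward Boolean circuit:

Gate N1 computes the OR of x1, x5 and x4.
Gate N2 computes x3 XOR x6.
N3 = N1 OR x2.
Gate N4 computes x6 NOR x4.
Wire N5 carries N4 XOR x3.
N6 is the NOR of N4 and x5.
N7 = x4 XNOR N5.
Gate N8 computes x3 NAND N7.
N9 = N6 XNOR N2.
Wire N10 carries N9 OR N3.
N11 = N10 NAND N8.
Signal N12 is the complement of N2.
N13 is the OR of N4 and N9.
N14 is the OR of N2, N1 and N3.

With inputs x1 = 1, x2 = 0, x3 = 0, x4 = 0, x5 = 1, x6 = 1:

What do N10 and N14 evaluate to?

N1 = x1 OR x5 OR x4 = 1 OR 1 OR 0 = 1
N2 = x3 XOR x6 = 0 XOR 1 = 1
N3 = N1 OR x2 = 1 OR 0 = 1
N4 = x6 NOR x4 = 1 NOR 0 = 0
N6 = N4 NOR x5 = 0 NOR 1 = 0
N9 = N6 XNOR N2 = 0 XNOR 1 = 0
N10 = N9 OR N3 = 0 OR 1 = 1
N14 = N2 OR N1 OR N3 = 1 OR 1 OR 1 = 1

N10 = 1, N14 = 1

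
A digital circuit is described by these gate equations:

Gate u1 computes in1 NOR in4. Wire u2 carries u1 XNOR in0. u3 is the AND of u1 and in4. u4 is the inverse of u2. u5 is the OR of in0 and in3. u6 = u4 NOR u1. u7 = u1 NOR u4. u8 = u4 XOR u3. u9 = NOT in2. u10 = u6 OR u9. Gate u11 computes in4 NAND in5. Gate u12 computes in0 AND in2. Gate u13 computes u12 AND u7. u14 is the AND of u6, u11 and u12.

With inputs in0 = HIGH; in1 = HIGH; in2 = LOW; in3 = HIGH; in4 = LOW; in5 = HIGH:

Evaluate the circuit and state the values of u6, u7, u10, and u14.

u1 = in1 NOR in4 = HIGH NOR LOW = LOW
u2 = u1 XNOR in0 = LOW XNOR HIGH = LOW
u4 = NOT u2 = NOT LOW = HIGH
u6 = u4 NOR u1 = HIGH NOR LOW = LOW
u7 = u1 NOR u4 = LOW NOR HIGH = LOW
u9 = NOT in2 = NOT LOW = HIGH
u10 = u6 OR u9 = LOW OR HIGH = HIGH
u11 = in4 NAND in5 = LOW NAND HIGH = HIGH
u12 = in0 AND in2 = HIGH AND LOW = LOW
u14 = u6 AND u11 AND u12 = LOW AND HIGH AND LOW = LOW

u6 = LOW; u7 = LOW; u10 = HIGH; u14 = LOW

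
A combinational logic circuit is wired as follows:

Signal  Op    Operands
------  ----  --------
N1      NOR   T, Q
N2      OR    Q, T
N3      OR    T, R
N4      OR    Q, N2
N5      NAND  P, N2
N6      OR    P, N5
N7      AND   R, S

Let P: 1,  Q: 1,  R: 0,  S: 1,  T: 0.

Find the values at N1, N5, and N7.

N1 = 0, N5 = 0, N7 = 0

N1 = T NOR Q = 0 NOR 1 = 0
N2 = Q OR T = 1 OR 0 = 1
N5 = P NAND N2 = 1 NAND 1 = 0
N7 = R AND S = 0 AND 1 = 0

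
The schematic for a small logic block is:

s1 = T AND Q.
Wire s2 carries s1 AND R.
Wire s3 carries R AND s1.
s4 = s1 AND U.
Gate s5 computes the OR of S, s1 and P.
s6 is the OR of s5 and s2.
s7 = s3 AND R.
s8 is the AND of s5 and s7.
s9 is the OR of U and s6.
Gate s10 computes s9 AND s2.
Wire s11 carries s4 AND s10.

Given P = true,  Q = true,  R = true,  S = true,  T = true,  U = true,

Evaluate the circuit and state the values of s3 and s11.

s3 = true, s11 = true

s1 = T AND Q = true AND true = true
s2 = s1 AND R = true AND true = true
s3 = R AND s1 = true AND true = true
s4 = s1 AND U = true AND true = true
s5 = S OR s1 OR P = true OR true OR true = true
s6 = s5 OR s2 = true OR true = true
s9 = U OR s6 = true OR true = true
s10 = s9 AND s2 = true AND true = true
s11 = s4 AND s10 = true AND true = true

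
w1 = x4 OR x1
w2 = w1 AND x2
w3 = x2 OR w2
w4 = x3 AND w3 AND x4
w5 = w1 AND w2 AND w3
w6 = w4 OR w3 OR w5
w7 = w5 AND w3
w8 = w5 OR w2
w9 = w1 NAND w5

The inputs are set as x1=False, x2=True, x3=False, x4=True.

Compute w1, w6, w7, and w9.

w1 = True, w6 = True, w7 = True, w9 = False

w1 = x4 OR x1 = True OR False = True
w2 = w1 AND x2 = True AND True = True
w3 = x2 OR w2 = True OR True = True
w4 = x3 AND w3 AND x4 = False AND True AND True = False
w5 = w1 AND w2 AND w3 = True AND True AND True = True
w6 = w4 OR w3 OR w5 = False OR True OR True = True
w7 = w5 AND w3 = True AND True = True
w9 = w1 NAND w5 = True NAND True = False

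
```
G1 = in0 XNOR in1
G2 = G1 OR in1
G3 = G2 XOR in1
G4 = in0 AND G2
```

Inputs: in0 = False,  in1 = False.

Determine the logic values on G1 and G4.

G1 = True, G4 = False

G1 = in0 XNOR in1 = False XNOR False = True
G2 = G1 OR in1 = True OR False = True
G4 = in0 AND G2 = False AND True = False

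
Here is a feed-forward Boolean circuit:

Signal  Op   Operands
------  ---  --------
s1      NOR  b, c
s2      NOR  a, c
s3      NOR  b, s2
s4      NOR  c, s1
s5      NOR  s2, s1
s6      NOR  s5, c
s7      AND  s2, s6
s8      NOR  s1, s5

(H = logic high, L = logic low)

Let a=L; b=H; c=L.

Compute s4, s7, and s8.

s4 = H; s7 = H; s8 = H

s1 = b NOR c = H NOR L = L
s2 = a NOR c = L NOR L = H
s4 = c NOR s1 = L NOR L = H
s5 = s2 NOR s1 = H NOR L = L
s6 = s5 NOR c = L NOR L = H
s7 = s2 AND s6 = H AND H = H
s8 = s1 NOR s5 = L NOR L = H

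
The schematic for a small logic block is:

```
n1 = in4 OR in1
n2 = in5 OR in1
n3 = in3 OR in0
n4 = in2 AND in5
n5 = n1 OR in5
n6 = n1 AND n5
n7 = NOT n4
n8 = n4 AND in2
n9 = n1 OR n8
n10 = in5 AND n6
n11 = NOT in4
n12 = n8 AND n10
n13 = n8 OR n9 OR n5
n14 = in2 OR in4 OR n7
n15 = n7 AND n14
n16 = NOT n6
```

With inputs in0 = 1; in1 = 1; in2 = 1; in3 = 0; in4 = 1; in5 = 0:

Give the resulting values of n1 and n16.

n1 = in4 OR in1 = 1 OR 1 = 1
n5 = n1 OR in5 = 1 OR 0 = 1
n6 = n1 AND n5 = 1 AND 1 = 1
n16 = NOT n6 = NOT 1 = 0

n1 = 1, n16 = 0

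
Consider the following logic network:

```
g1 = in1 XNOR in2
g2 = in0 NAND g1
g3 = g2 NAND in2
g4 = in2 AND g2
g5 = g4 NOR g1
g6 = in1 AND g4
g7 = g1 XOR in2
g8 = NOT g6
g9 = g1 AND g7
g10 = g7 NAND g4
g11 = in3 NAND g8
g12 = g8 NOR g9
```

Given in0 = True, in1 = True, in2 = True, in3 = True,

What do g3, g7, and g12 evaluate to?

g3 = True  g7 = False  g12 = False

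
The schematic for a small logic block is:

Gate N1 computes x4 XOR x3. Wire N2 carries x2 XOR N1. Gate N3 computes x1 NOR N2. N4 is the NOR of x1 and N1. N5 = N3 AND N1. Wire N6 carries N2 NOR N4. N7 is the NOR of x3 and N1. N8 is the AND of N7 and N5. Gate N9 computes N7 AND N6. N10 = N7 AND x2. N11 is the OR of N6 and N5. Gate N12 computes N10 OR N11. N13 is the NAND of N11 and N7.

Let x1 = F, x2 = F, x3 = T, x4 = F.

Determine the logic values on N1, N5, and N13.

N1 = x4 XOR x3 = F XOR T = T
N2 = x2 XOR N1 = F XOR T = T
N3 = x1 NOR N2 = F NOR T = F
N4 = x1 NOR N1 = F NOR T = F
N5 = N3 AND N1 = F AND T = F
N6 = N2 NOR N4 = T NOR F = F
N7 = x3 NOR N1 = T NOR T = F
N11 = N6 OR N5 = F OR F = F
N13 = N11 NAND N7 = F NAND F = T

N1 = T; N5 = F; N13 = T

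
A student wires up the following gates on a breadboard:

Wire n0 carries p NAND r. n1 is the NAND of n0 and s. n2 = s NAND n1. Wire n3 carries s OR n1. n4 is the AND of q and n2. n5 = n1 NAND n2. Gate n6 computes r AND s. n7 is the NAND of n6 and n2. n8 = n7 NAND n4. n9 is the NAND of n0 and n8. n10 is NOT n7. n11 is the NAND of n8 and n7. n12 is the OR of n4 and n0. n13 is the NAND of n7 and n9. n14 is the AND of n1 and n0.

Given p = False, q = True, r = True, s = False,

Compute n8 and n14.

n8 = False, n14 = True

n0 = p NAND r = False NAND True = True
n1 = n0 NAND s = True NAND False = True
n2 = s NAND n1 = False NAND True = True
n4 = q AND n2 = True AND True = True
n6 = r AND s = True AND False = False
n7 = n6 NAND n2 = False NAND True = True
n8 = n7 NAND n4 = True NAND True = False
n14 = n1 AND n0 = True AND True = True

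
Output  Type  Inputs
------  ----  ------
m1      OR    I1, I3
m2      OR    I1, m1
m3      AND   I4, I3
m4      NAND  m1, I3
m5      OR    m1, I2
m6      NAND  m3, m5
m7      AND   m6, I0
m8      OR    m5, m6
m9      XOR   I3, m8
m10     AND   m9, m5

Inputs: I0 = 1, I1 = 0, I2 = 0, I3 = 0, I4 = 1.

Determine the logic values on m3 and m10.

m3 = 0  m10 = 0

m1 = I1 OR I3 = 0 OR 0 = 0
m3 = I4 AND I3 = 1 AND 0 = 0
m5 = m1 OR I2 = 0 OR 0 = 0
m6 = m3 NAND m5 = 0 NAND 0 = 1
m8 = m5 OR m6 = 0 OR 1 = 1
m9 = I3 XOR m8 = 0 XOR 1 = 1
m10 = m9 AND m5 = 1 AND 0 = 0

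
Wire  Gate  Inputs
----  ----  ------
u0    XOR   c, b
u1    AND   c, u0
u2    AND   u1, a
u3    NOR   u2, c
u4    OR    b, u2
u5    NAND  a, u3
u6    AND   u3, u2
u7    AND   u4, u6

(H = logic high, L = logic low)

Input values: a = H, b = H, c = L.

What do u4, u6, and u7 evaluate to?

u4 = H; u6 = L; u7 = L

u0 = c XOR b = L XOR H = H
u1 = c AND u0 = L AND H = L
u2 = u1 AND a = L AND H = L
u3 = u2 NOR c = L NOR L = H
u4 = b OR u2 = H OR L = H
u6 = u3 AND u2 = H AND L = L
u7 = u4 AND u6 = H AND L = L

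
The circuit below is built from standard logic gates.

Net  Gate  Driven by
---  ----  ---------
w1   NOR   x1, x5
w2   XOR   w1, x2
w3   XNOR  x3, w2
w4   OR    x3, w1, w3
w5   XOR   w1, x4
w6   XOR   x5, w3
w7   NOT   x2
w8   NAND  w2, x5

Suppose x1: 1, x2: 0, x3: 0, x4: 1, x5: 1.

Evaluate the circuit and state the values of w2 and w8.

w2 = 0  w8 = 1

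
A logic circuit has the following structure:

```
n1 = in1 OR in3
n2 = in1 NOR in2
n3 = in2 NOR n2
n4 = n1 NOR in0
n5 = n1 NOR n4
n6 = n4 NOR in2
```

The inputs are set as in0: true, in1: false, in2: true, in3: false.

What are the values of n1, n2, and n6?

n1 = false  n2 = false  n6 = false

n1 = in1 OR in3 = false OR false = false
n2 = in1 NOR in2 = false NOR true = false
n4 = n1 NOR in0 = false NOR true = false
n6 = n4 NOR in2 = false NOR true = false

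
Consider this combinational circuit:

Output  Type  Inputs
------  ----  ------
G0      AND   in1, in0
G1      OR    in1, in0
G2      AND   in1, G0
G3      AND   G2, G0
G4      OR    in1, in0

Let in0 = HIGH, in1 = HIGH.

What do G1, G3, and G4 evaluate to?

G0 = in1 AND in0 = HIGH AND HIGH = HIGH
G1 = in1 OR in0 = HIGH OR HIGH = HIGH
G2 = in1 AND G0 = HIGH AND HIGH = HIGH
G3 = G2 AND G0 = HIGH AND HIGH = HIGH
G4 = in1 OR in0 = HIGH OR HIGH = HIGH

G1 = HIGH; G3 = HIGH; G4 = HIGH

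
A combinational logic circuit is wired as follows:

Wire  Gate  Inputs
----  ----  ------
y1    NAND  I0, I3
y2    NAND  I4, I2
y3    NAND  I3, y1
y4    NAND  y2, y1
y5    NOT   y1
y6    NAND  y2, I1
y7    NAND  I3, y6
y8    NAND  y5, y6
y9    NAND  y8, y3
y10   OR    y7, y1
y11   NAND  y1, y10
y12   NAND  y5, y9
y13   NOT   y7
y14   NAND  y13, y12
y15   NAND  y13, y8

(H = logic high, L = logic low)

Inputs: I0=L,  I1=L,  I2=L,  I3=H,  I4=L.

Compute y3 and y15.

y3 = L, y15 = L

y1 = I0 NAND I3 = L NAND H = H
y2 = I4 NAND I2 = L NAND L = H
y3 = I3 NAND y1 = H NAND H = L
y5 = NOT y1 = NOT H = L
y6 = y2 NAND I1 = H NAND L = H
y7 = I3 NAND y6 = H NAND H = L
y8 = y5 NAND y6 = L NAND H = H
y13 = NOT y7 = NOT L = H
y15 = y13 NAND y8 = H NAND H = L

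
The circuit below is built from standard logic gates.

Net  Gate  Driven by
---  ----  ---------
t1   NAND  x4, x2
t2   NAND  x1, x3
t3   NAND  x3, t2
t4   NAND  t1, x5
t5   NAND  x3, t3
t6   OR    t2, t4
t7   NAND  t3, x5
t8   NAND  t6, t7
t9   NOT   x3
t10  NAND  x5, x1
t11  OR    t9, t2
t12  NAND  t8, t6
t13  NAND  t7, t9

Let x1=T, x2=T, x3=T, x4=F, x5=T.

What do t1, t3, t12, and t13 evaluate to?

t1 = T; t3 = T; t12 = T; t13 = T

t1 = x4 NAND x2 = F NAND T = T
t2 = x1 NAND x3 = T NAND T = F
t3 = x3 NAND t2 = T NAND F = T
t4 = t1 NAND x5 = T NAND T = F
t6 = t2 OR t4 = F OR F = F
t7 = t3 NAND x5 = T NAND T = F
t8 = t6 NAND t7 = F NAND F = T
t9 = NOT x3 = NOT T = F
t12 = t8 NAND t6 = T NAND F = T
t13 = t7 NAND t9 = F NAND F = T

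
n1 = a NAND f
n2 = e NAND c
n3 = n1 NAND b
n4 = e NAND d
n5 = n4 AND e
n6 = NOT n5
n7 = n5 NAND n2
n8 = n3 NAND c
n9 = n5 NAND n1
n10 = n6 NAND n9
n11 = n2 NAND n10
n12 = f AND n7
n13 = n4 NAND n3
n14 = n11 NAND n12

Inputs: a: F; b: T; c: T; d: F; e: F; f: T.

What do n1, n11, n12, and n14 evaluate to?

n1 = T  n11 = T  n12 = T  n14 = F

n1 = a NAND f = F NAND T = T
n2 = e NAND c = F NAND T = T
n4 = e NAND d = F NAND F = T
n5 = n4 AND e = T AND F = F
n6 = NOT n5 = NOT F = T
n7 = n5 NAND n2 = F NAND T = T
n9 = n5 NAND n1 = F NAND T = T
n10 = n6 NAND n9 = T NAND T = F
n11 = n2 NAND n10 = T NAND F = T
n12 = f AND n7 = T AND T = T
n14 = n11 NAND n12 = T NAND T = F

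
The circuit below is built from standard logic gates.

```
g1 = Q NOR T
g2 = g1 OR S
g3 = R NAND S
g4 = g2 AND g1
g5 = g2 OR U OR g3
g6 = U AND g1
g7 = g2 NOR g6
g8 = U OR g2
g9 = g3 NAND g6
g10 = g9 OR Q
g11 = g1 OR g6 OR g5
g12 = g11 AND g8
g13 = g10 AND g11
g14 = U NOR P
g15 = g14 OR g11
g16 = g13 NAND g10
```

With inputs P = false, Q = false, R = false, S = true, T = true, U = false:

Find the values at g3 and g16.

g1 = Q NOR T = false NOR true = false
g2 = g1 OR S = false OR true = true
g3 = R NAND S = false NAND true = true
g5 = g2 OR U OR g3 = true OR false OR true = true
g6 = U AND g1 = false AND false = false
g9 = g3 NAND g6 = true NAND false = true
g10 = g9 OR Q = true OR false = true
g11 = g1 OR g6 OR g5 = false OR false OR true = true
g13 = g10 AND g11 = true AND true = true
g16 = g13 NAND g10 = true NAND true = false

g3 = true, g16 = false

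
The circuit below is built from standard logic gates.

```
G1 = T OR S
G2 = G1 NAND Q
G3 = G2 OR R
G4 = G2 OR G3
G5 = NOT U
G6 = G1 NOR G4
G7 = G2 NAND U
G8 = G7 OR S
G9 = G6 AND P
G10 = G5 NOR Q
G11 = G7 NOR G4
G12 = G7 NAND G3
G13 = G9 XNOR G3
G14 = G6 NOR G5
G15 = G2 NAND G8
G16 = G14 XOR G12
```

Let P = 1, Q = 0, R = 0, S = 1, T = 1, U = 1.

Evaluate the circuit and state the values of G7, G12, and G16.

G1 = T OR S = 1 OR 1 = 1
G2 = G1 NAND Q = 1 NAND 0 = 1
G3 = G2 OR R = 1 OR 0 = 1
G4 = G2 OR G3 = 1 OR 1 = 1
G5 = NOT U = NOT 1 = 0
G6 = G1 NOR G4 = 1 NOR 1 = 0
G7 = G2 NAND U = 1 NAND 1 = 0
G12 = G7 NAND G3 = 0 NAND 1 = 1
G14 = G6 NOR G5 = 0 NOR 0 = 1
G16 = G14 XOR G12 = 1 XOR 1 = 0

G7 = 0, G12 = 1, G16 = 0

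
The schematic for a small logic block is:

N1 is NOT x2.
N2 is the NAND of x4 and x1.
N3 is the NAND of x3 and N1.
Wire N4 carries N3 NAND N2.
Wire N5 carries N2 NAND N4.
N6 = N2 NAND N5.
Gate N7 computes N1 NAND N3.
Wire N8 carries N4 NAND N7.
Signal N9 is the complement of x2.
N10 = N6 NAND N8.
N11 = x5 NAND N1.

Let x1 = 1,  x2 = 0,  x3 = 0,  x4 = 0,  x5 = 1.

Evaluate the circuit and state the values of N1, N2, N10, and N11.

N1 = 1  N2 = 1  N10 = 1  N11 = 0

N1 = NOT x2 = NOT 0 = 1
N2 = x4 NAND x1 = 0 NAND 1 = 1
N3 = x3 NAND N1 = 0 NAND 1 = 1
N4 = N3 NAND N2 = 1 NAND 1 = 0
N5 = N2 NAND N4 = 1 NAND 0 = 1
N6 = N2 NAND N5 = 1 NAND 1 = 0
N7 = N1 NAND N3 = 1 NAND 1 = 0
N8 = N4 NAND N7 = 0 NAND 0 = 1
N10 = N6 NAND N8 = 0 NAND 1 = 1
N11 = x5 NAND N1 = 1 NAND 1 = 0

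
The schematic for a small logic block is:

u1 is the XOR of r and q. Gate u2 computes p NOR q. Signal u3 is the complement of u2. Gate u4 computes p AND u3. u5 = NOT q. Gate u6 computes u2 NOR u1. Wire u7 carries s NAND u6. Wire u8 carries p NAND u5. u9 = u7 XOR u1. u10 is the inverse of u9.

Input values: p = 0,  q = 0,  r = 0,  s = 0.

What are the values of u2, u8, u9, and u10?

u2 = 1; u8 = 1; u9 = 1; u10 = 0

u1 = r XOR q = 0 XOR 0 = 0
u2 = p NOR q = 0 NOR 0 = 1
u5 = NOT q = NOT 0 = 1
u6 = u2 NOR u1 = 1 NOR 0 = 0
u7 = s NAND u6 = 0 NAND 0 = 1
u8 = p NAND u5 = 0 NAND 1 = 1
u9 = u7 XOR u1 = 1 XOR 0 = 1
u10 = NOT u9 = NOT 1 = 0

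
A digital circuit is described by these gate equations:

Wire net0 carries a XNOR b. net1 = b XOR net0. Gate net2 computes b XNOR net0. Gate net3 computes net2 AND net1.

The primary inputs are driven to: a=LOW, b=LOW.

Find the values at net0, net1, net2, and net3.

net0 = HIGH, net1 = HIGH, net2 = LOW, net3 = LOW

net0 = a XNOR b = LOW XNOR LOW = HIGH
net1 = b XOR net0 = LOW XOR HIGH = HIGH
net2 = b XNOR net0 = LOW XNOR HIGH = LOW
net3 = net2 AND net1 = LOW AND HIGH = LOW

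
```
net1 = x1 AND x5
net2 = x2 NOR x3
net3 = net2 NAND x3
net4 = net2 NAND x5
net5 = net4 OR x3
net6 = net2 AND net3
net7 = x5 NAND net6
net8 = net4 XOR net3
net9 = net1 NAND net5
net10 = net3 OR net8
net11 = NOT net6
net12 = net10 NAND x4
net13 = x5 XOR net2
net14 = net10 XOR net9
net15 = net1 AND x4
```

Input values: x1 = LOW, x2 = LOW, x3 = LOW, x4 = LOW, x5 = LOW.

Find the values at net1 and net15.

net1 = LOW, net15 = LOW

net1 = x1 AND x5 = LOW AND LOW = LOW
net15 = net1 AND x4 = LOW AND LOW = LOW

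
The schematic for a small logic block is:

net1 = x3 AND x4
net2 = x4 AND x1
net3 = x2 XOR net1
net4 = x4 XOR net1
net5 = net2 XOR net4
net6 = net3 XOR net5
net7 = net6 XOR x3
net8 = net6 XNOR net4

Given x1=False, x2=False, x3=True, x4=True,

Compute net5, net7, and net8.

net5 = False; net7 = False; net8 = False

net1 = x3 AND x4 = True AND True = True
net2 = x4 AND x1 = True AND False = False
net3 = x2 XOR net1 = False XOR True = True
net4 = x4 XOR net1 = True XOR True = False
net5 = net2 XOR net4 = False XOR False = False
net6 = net3 XOR net5 = True XOR False = True
net7 = net6 XOR x3 = True XOR True = False
net8 = net6 XNOR net4 = True XNOR False = False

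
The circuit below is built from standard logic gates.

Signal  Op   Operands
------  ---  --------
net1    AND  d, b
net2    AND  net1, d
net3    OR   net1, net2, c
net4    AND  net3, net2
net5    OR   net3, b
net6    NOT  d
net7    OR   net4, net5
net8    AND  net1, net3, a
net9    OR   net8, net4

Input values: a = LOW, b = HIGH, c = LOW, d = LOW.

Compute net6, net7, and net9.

net1 = d AND b = LOW AND HIGH = LOW
net2 = net1 AND d = LOW AND LOW = LOW
net3 = net1 OR net2 OR c = LOW OR LOW OR LOW = LOW
net4 = net3 AND net2 = LOW AND LOW = LOW
net5 = net3 OR b = LOW OR HIGH = HIGH
net6 = NOT d = NOT LOW = HIGH
net7 = net4 OR net5 = LOW OR HIGH = HIGH
net8 = net1 AND net3 AND a = LOW AND LOW AND LOW = LOW
net9 = net8 OR net4 = LOW OR LOW = LOW

net6 = HIGH, net7 = HIGH, net9 = LOW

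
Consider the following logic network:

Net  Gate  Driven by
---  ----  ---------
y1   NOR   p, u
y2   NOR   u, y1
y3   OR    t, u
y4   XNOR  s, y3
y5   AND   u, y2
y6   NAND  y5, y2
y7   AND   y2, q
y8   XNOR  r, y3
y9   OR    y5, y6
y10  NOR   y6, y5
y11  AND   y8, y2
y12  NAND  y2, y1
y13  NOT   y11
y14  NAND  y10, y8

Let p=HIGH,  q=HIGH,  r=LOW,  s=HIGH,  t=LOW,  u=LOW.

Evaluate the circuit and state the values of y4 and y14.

y1 = p NOR u = HIGH NOR LOW = LOW
y2 = u NOR y1 = LOW NOR LOW = HIGH
y3 = t OR u = LOW OR LOW = LOW
y4 = s XNOR y3 = HIGH XNOR LOW = LOW
y5 = u AND y2 = LOW AND HIGH = LOW
y6 = y5 NAND y2 = LOW NAND HIGH = HIGH
y8 = r XNOR y3 = LOW XNOR LOW = HIGH
y10 = y6 NOR y5 = HIGH NOR LOW = LOW
y14 = y10 NAND y8 = LOW NAND HIGH = HIGH

y4 = LOW, y14 = HIGH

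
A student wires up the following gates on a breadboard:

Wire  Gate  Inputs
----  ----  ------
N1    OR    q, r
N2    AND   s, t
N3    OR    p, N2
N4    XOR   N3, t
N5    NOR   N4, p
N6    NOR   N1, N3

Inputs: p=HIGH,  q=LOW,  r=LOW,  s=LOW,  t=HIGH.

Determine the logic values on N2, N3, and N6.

N2 = LOW, N3 = HIGH, N6 = LOW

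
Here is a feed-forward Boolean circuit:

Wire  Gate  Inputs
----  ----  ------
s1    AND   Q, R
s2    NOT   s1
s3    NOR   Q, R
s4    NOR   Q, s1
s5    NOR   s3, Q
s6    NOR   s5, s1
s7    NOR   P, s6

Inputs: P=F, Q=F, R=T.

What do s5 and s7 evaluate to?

s5 = T; s7 = T

s1 = Q AND R = F AND T = F
s3 = Q NOR R = F NOR T = F
s5 = s3 NOR Q = F NOR F = T
s6 = s5 NOR s1 = T NOR F = F
s7 = P NOR s6 = F NOR F = T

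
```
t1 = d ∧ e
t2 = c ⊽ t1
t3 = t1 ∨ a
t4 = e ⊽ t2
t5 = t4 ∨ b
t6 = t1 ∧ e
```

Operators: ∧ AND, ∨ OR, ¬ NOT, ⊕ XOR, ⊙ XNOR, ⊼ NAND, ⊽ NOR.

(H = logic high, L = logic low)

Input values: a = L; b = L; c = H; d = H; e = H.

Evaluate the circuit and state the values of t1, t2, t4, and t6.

t1 = d AND e = H AND H = H
t2 = c NOR t1 = H NOR H = L
t4 = e NOR t2 = H NOR L = L
t6 = t1 AND e = H AND H = H

t1 = H, t2 = L, t4 = L, t6 = H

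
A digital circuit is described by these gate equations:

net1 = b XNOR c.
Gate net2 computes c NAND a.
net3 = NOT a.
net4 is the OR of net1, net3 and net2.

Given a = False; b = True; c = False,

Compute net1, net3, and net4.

net1 = b XNOR c = True XNOR False = False
net2 = c NAND a = False NAND False = True
net3 = NOT a = NOT False = True
net4 = net1 OR net3 OR net2 = False OR True OR True = True

net1 = False, net3 = True, net4 = True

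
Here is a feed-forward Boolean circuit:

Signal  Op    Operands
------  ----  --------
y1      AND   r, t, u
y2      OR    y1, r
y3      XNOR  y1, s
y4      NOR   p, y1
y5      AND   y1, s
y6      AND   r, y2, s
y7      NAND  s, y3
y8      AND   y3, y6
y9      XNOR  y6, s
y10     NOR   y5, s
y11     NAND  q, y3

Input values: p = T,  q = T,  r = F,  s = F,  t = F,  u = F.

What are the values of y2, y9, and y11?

y2 = F  y9 = T  y11 = F

y1 = r AND t AND u = F AND F AND F = F
y2 = y1 OR r = F OR F = F
y3 = y1 XNOR s = F XNOR F = T
y6 = r AND y2 AND s = F AND F AND F = F
y9 = y6 XNOR s = F XNOR F = T
y11 = q NAND y3 = T NAND T = F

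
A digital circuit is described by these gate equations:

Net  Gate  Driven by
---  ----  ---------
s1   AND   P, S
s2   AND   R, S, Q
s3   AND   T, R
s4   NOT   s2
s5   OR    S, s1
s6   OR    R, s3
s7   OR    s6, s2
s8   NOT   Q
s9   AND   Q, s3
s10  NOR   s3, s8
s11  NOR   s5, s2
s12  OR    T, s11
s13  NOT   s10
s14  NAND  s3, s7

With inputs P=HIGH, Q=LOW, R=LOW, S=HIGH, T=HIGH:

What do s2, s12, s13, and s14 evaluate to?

s1 = P AND S = HIGH AND HIGH = HIGH
s2 = R AND S AND Q = LOW AND HIGH AND LOW = LOW
s3 = T AND R = HIGH AND LOW = LOW
s5 = S OR s1 = HIGH OR HIGH = HIGH
s6 = R OR s3 = LOW OR LOW = LOW
s7 = s6 OR s2 = LOW OR LOW = LOW
s8 = NOT Q = NOT LOW = HIGH
s10 = s3 NOR s8 = LOW NOR HIGH = LOW
s11 = s5 NOR s2 = HIGH NOR LOW = LOW
s12 = T OR s11 = HIGH OR LOW = HIGH
s13 = NOT s10 = NOT LOW = HIGH
s14 = s3 NAND s7 = LOW NAND LOW = HIGH

s2 = LOW  s12 = HIGH  s13 = HIGH  s14 = HIGH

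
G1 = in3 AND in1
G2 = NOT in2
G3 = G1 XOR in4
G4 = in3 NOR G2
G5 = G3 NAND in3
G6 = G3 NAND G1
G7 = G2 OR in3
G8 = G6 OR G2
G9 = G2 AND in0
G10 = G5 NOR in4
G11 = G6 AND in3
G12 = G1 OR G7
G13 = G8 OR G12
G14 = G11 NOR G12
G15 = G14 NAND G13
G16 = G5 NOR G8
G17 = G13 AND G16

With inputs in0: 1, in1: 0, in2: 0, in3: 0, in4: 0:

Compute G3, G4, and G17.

G1 = in3 AND in1 = 0 AND 0 = 0
G2 = NOT in2 = NOT 0 = 1
G3 = G1 XOR in4 = 0 XOR 0 = 0
G4 = in3 NOR G2 = 0 NOR 1 = 0
G5 = G3 NAND in3 = 0 NAND 0 = 1
G6 = G3 NAND G1 = 0 NAND 0 = 1
G7 = G2 OR in3 = 1 OR 0 = 1
G8 = G6 OR G2 = 1 OR 1 = 1
G12 = G1 OR G7 = 0 OR 1 = 1
G13 = G8 OR G12 = 1 OR 1 = 1
G16 = G5 NOR G8 = 1 NOR 1 = 0
G17 = G13 AND G16 = 1 AND 0 = 0

G3 = 0; G4 = 0; G17 = 0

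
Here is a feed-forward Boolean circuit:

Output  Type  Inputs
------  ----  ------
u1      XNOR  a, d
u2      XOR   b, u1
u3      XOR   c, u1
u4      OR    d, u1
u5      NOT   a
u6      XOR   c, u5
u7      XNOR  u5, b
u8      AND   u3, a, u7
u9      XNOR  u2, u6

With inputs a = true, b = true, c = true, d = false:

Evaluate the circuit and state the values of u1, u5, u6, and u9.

u1 = false, u5 = false, u6 = true, u9 = true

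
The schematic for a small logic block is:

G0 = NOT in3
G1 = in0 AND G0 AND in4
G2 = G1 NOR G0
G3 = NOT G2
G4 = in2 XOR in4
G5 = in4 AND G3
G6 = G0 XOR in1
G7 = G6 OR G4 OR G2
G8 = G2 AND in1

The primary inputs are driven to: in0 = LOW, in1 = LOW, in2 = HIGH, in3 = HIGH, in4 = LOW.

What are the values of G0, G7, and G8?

G0 = LOW, G7 = HIGH, G8 = LOW

G0 = NOT in3 = NOT HIGH = LOW
G1 = in0 AND G0 AND in4 = LOW AND LOW AND LOW = LOW
G2 = G1 NOR G0 = LOW NOR LOW = HIGH
G4 = in2 XOR in4 = HIGH XOR LOW = HIGH
G6 = G0 XOR in1 = LOW XOR LOW = LOW
G7 = G6 OR G4 OR G2 = LOW OR HIGH OR HIGH = HIGH
G8 = G2 AND in1 = HIGH AND LOW = LOW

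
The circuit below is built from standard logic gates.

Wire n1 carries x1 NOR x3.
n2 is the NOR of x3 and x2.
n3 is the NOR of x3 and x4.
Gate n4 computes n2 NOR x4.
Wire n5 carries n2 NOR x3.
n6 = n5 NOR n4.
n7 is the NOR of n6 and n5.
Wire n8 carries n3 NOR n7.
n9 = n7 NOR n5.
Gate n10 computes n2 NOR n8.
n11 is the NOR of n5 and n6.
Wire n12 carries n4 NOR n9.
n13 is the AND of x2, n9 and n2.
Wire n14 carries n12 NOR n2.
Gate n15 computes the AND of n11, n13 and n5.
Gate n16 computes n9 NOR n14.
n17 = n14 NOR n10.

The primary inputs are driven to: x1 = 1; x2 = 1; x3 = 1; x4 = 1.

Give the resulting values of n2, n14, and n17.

n2 = x3 NOR x2 = 1 NOR 1 = 0
n3 = x3 NOR x4 = 1 NOR 1 = 0
n4 = n2 NOR x4 = 0 NOR 1 = 0
n5 = n2 NOR x3 = 0 NOR 1 = 0
n6 = n5 NOR n4 = 0 NOR 0 = 1
n7 = n6 NOR n5 = 1 NOR 0 = 0
n8 = n3 NOR n7 = 0 NOR 0 = 1
n9 = n7 NOR n5 = 0 NOR 0 = 1
n10 = n2 NOR n8 = 0 NOR 1 = 0
n12 = n4 NOR n9 = 0 NOR 1 = 0
n14 = n12 NOR n2 = 0 NOR 0 = 1
n17 = n14 NOR n10 = 1 NOR 0 = 0

n2 = 0, n14 = 1, n17 = 0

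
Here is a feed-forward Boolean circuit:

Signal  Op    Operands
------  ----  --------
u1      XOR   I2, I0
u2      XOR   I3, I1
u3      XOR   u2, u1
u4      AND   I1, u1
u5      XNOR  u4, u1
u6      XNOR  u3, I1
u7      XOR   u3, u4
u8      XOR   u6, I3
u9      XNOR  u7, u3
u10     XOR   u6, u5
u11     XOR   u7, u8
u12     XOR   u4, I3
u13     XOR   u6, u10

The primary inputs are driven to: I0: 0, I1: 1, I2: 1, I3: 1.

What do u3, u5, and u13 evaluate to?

u3 = 1, u5 = 1, u13 = 1

u1 = I2 XOR I0 = 1 XOR 0 = 1
u2 = I3 XOR I1 = 1 XOR 1 = 0
u3 = u2 XOR u1 = 0 XOR 1 = 1
u4 = I1 AND u1 = 1 AND 1 = 1
u5 = u4 XNOR u1 = 1 XNOR 1 = 1
u6 = u3 XNOR I1 = 1 XNOR 1 = 1
u10 = u6 XOR u5 = 1 XOR 1 = 0
u13 = u6 XOR u10 = 1 XOR 0 = 1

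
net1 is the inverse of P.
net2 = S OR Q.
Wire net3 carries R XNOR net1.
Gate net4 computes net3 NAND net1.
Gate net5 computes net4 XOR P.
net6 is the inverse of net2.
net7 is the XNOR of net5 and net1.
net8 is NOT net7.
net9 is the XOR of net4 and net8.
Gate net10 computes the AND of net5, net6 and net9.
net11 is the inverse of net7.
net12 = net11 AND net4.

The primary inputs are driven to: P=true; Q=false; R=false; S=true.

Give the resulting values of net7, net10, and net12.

net7 = true; net10 = false; net12 = false

net1 = NOT P = NOT true = false
net2 = S OR Q = true OR false = true
net3 = R XNOR net1 = false XNOR false = true
net4 = net3 NAND net1 = true NAND false = true
net5 = net4 XOR P = true XOR true = false
net6 = NOT net2 = NOT true = false
net7 = net5 XNOR net1 = false XNOR false = true
net8 = NOT net7 = NOT true = false
net9 = net4 XOR net8 = true XOR false = true
net10 = net5 AND net6 AND net9 = false AND false AND true = false
net11 = NOT net7 = NOT true = false
net12 = net11 AND net4 = false AND true = false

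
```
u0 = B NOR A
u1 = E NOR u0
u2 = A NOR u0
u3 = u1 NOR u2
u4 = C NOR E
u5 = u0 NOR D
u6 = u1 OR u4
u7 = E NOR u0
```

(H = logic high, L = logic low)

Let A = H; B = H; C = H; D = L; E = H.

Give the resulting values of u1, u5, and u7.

u0 = B NOR A = H NOR H = L
u1 = E NOR u0 = H NOR L = L
u5 = u0 NOR D = L NOR L = H
u7 = E NOR u0 = H NOR L = L

u1 = L  u5 = H  u7 = L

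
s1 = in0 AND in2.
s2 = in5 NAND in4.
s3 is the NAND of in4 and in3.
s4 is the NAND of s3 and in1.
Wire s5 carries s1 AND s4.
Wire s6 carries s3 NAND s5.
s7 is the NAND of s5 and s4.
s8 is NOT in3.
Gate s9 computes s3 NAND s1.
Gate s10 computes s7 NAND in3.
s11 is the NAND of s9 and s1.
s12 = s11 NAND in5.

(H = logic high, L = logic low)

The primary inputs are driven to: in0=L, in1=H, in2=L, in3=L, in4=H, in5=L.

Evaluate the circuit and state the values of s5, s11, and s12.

s5 = L  s11 = H  s12 = H

s1 = in0 AND in2 = L AND L = L
s3 = in4 NAND in3 = H NAND L = H
s4 = s3 NAND in1 = H NAND H = L
s5 = s1 AND s4 = L AND L = L
s9 = s3 NAND s1 = H NAND L = H
s11 = s9 NAND s1 = H NAND L = H
s12 = s11 NAND in5 = H NAND L = H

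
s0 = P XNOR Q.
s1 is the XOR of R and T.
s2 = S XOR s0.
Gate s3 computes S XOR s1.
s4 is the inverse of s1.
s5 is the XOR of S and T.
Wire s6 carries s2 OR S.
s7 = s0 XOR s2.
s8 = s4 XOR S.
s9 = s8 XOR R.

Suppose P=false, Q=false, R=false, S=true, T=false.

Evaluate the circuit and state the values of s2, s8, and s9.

s2 = false  s8 = false  s9 = false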